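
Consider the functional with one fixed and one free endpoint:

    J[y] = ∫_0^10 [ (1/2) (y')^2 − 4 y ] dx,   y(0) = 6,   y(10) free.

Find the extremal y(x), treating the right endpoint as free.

The Lagrangian L = (1/2) (y')^2 − 4 y gives
    ∂L/∂y = −4,   ∂L/∂y' = y'.
Euler-Lagrange: d/dx(y') − (−4) = 0, i.e. y'' + 4 = 0, so
    y(x) = −(4/2) x^2 + C1 x + C2.
Fixed left endpoint y(0) = 6 ⇒ C2 = 6.
The right endpoint x = 10 is free, so the natural (transversality) condition is ∂L/∂y' |_{x=10} = 0, i.e. y'(10) = 0.
Compute y'(x) = −4 x + C1, so y'(10) = −40 + C1 = 0 ⇒ C1 = 40.
Therefore the extremal is
    y(x) = −2 x^2 + 40 x + 6.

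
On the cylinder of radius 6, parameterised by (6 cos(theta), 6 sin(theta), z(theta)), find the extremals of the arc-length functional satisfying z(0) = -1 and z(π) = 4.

Parameterise the cylinder of radius R = 6 as
    r(θ) = (6 cos θ, 6 sin θ, z(θ)).
The arc-length element is
    ds = sqrt(36 + (dz/dθ)^2) dθ,
so the Lagrangian is L = sqrt(36 + z'^2).
L depends on z' only, not on z or θ, so ∂L/∂z = 0 and
    ∂L/∂z' = z' / sqrt(36 + z'^2).
The Euler-Lagrange equation gives
    d/dθ( z' / sqrt(36 + z'^2) ) = 0,
so z' is constant. Integrating once:
    z(θ) = a θ + b,
a helix on the cylinder (a straight line when the cylinder is unrolled). The constants a, b are determined by the endpoint conditions.
With endpoint conditions z(0) = -1 and z(π) = 4: from z(0) = b we get b = -1, and a·π + -1 = 4 gives a = 5/π, so
    z(θ) = (5/π) θ − 1.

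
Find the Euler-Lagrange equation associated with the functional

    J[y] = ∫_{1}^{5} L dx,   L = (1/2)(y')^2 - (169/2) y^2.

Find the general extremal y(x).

The Lagrangian is L = (1/2)(y')^2 - (169/2) y^2.
∂L/∂y = -169y.
∂L/∂y' = y'.
The Euler-Lagrange equation d/dx(∂L/∂y') − ∂L/∂y = 0 becomes:
    y'' + 169 y = 0
General solution: y(x) = A sin(13x) + B cos(13x), where A and B are arbitrary constants fixed by the endpoint conditions.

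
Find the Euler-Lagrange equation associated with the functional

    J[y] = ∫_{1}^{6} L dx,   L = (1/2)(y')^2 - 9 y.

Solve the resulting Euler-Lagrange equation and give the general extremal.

The Lagrangian is L = (1/2)(y')^2 - 9 y.
∂L/∂y = -9.
∂L/∂y' = y'.
The Euler-Lagrange equation d/dx(∂L/∂y') − ∂L/∂y = 0 becomes:
    y'' + 9 = 0
General solution: y(x) = -(9/2) x^2 + A x + B, where A and B are arbitrary constants fixed by the endpoint conditions.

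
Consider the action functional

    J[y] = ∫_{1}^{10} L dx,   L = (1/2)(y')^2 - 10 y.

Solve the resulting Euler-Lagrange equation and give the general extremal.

The Lagrangian is L = (1/2)(y')^2 - 10 y.
∂L/∂y = -10.
∂L/∂y' = y'.
The Euler-Lagrange equation d/dx(∂L/∂y') − ∂L/∂y = 0 becomes:
    y'' + 10 = 0
General solution: y(x) = -5 x^2 + A x + B, where A and B are arbitrary constants fixed by the endpoint conditions.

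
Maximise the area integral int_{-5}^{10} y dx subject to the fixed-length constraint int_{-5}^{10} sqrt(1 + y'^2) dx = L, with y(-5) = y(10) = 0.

Set up the augmented Lagrangian using a multiplier λ for the length constraint:
    F(y, y') = y − λ sqrt(1 + y'^2).
F has no explicit x dependence, so the Beltrami identity yields a first integral
    F − y' ∂F/∂y' = C.
Compute ∂F/∂y' = −λ y' / sqrt(1 + y'^2). Then
    y − λ sqrt(1 + y'^2) + λ y'^2 / sqrt(1 + y'^2) = C
    ⇒  y − λ / sqrt(1 + y'^2) = C.
Solving for y' and integrating gives
    (x − a)^2 + (y − b)^2 = λ^2,
a circular arc of radius λ. The constants a, b are determined by the endpoint conditions y(-5) = y(10) = 0, and λ is fixed implicitly by the length constraint
    ∫_{-5}^{10} sqrt(1 + y'^2) dx = L.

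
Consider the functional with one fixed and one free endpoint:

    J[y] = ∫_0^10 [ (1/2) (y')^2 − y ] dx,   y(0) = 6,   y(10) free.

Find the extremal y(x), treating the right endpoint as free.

The Lagrangian L = (1/2) (y')^2 − y gives
    ∂L/∂y = −1,   ∂L/∂y' = y'.
Euler-Lagrange: d/dx(y') − (−1) = 0, i.e. y'' + 1 = 0, so
    y(x) = −(1/2) x^2 + C1 x + C2.
Fixed left endpoint y(0) = 6 ⇒ C2 = 6.
The right endpoint x = 10 is free, so the natural (transversality) condition is ∂L/∂y' |_{x=10} = 0, i.e. y'(10) = 0.
Compute y'(x) = −1 x + C1, so y'(10) = −10 + C1 = 0 ⇒ C1 = 10.
Therefore the extremal is
    y(x) = −x^2/2 + 10 x + 6.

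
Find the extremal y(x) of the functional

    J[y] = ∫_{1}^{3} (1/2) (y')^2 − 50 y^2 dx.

The Lagrangian is L = (1/2) (y')^2 − 50 y^2.
Compute ∂L/∂y = -100y, ∂L/∂y' = y'.
The Euler-Lagrange equation d/dx(∂L/∂y') − ∂L/∂y = 0 reduces to
    y'' + 100 y = 0.
Its general solution is
    y(x) = A sin(10x) + B cos(10x),
with A, B fixed by the endpoint conditions.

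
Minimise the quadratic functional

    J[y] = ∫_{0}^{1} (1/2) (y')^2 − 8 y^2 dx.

The Lagrangian is L = (1/2) (y')^2 − 8 y^2.
Compute ∂L/∂y = -16y, ∂L/∂y' = y'.
The Euler-Lagrange equation d/dx(∂L/∂y') − ∂L/∂y = 0 reduces to
    y'' + 16 y = 0.
Its general solution is
    y(x) = A sin(4x) + B cos(4x),
with A, B fixed by the endpoint conditions.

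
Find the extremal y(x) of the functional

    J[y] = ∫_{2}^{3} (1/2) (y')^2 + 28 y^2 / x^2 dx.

The Lagrangian is L = (1/2) (y')^2 + 28 y^2 / x^2.
Compute ∂L/∂y = 56y/x^2, ∂L/∂y' = y'.
The Euler-Lagrange equation d/dx(∂L/∂y') − ∂L/∂y = 0 reduces to
    y'' − 56/x^2 · y = 0  (x > 0).
Its general solution is
    y(x) = A x^8 + B x^(-7),
with A, B fixed by the endpoint conditions.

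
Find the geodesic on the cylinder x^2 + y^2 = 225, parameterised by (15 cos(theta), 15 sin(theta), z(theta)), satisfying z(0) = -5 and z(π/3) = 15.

Parameterise the cylinder of radius R = 15 as
    r(θ) = (15 cos θ, 15 sin θ, z(θ)).
The arc-length element is
    ds = sqrt(225 + (dz/dθ)^2) dθ,
so the Lagrangian is L = sqrt(225 + z'^2).
L depends on z' only, not on z or θ, so ∂L/∂z = 0 and
    ∂L/∂z' = z' / sqrt(225 + z'^2).
The Euler-Lagrange equation gives
    d/dθ( z' / sqrt(225 + z'^2) ) = 0,
so z' is constant. Integrating once:
    z(θ) = a θ + b,
a helix on the cylinder (a straight line when the cylinder is unrolled). The constants a, b are determined by the endpoint conditions.
With endpoint conditions z(0) = -5 and z(π/3) = 15: from z(0) = b we get b = -5, and a·π/3 + -5 = 15 gives a = 60/π, so
    z(θ) = (60/π) θ − 5.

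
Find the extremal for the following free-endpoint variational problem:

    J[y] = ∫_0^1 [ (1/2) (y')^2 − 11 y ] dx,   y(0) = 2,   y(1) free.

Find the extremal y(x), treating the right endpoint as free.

The Lagrangian L = (1/2) (y')^2 − 11 y gives
    ∂L/∂y = −11,   ∂L/∂y' = y'.
Euler-Lagrange: d/dx(y') − (−11) = 0, i.e. y'' + 11 = 0, so
    y(x) = −(11/2) x^2 + C1 x + C2.
Fixed left endpoint y(0) = 2 ⇒ C2 = 2.
The right endpoint x = 1 is free, so the natural (transversality) condition is ∂L/∂y' |_{x=1} = 0, i.e. y'(1) = 0.
Compute y'(x) = −11 x + C1, so y'(1) = −11 + C1 = 0 ⇒ C1 = 11.
Therefore the extremal is
    y(x) = −(11/2) x^2 + 11 x + 2.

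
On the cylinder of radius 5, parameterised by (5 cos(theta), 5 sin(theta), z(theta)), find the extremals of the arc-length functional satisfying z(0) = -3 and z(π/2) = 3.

Parameterise the cylinder of radius R = 5 as
    r(θ) = (5 cos θ, 5 sin θ, z(θ)).
The arc-length element is
    ds = sqrt(25 + (dz/dθ)^2) dθ,
so the Lagrangian is L = sqrt(25 + z'^2).
L depends on z' only, not on z or θ, so ∂L/∂z = 0 and
    ∂L/∂z' = z' / sqrt(25 + z'^2).
The Euler-Lagrange equation gives
    d/dθ( z' / sqrt(25 + z'^2) ) = 0,
so z' is constant. Integrating once:
    z(θ) = a θ + b,
a helix on the cylinder (a straight line when the cylinder is unrolled). The constants a, b are determined by the endpoint conditions.
With endpoint conditions z(0) = -3 and z(π/2) = 3: from z(0) = b we get b = -3, and a·π/2 + -3 = 3 gives a = 12/π, so
    z(θ) = (12/π) θ − 3.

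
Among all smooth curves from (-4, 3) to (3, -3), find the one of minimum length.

Arc-length functional: J[y] = ∫ sqrt(1 + (y')^2) dx.
Lagrangian L = sqrt(1 + (y')^2) has no explicit y dependence, so ∂L/∂y = 0 and the Euler-Lagrange equation gives
    d/dx( y' / sqrt(1 + (y')^2) ) = 0  ⇒  y' / sqrt(1 + (y')^2) = const.
Hence y' is constant, so y(x) is affine.
Fitting the endpoints (-4, 3) and (3, -3):
    slope m = ((-3) − 3) / (3 − (-4)) = -6/7,
    intercept c = 3 − m·(-4) = -3/7.
Extremal: y(x) = (-6/7) x - 3/7.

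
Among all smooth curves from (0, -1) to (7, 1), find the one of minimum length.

Arc-length functional: J[y] = ∫ sqrt(1 + (y')^2) dx.
Lagrangian L = sqrt(1 + (y')^2) has no explicit y dependence, so ∂L/∂y = 0 and the Euler-Lagrange equation gives
    d/dx( y' / sqrt(1 + (y')^2) ) = 0  ⇒  y' / sqrt(1 + (y')^2) = const.
Hence y' is constant, so y(x) is affine.
Fitting the endpoints (0, -1) and (7, 1):
    slope m = (1 − (-1)) / (7 − 0) = 2/7,
    intercept c = (-1) − m·0 = -1.
Extremal: y(x) = (2/7) x - 1.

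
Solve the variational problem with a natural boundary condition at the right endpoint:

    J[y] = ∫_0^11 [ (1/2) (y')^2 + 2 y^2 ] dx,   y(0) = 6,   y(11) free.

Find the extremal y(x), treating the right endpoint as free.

The Lagrangian L = (1/2) (y')^2 + 2 y^2 gives
    ∂L/∂y = 4 y,   ∂L/∂y' = y'.
Euler-Lagrange: y'' − 4 y = 0.
With k = 2, the general solution is
    y(x) = A cosh(2 x) + B sinh(2 x).
Fixed left endpoint y(0) = 6 ⇒ A = 6.
The right endpoint x = 11 is free, so the natural (transversality) condition is ∂L/∂y' |_{x=11} = 0, i.e. y'(11) = 0.
Compute y'(x) = A k sinh(k x) + B k cosh(k x), so
    y'(11) = A k sinh(k·11) + B k cosh(k·11) = 0
    ⇒ B = −A tanh(k·11) = − 6 tanh(2·11).
Therefore the extremal is
    y(x) = 6 cosh(2 x) − 6 tanh(2·11) sinh(2 x).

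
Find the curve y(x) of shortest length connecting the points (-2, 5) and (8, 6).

Arc-length functional: J[y] = ∫ sqrt(1 + (y')^2) dx.
Lagrangian L = sqrt(1 + (y')^2) has no explicit y dependence, so ∂L/∂y = 0 and the Euler-Lagrange equation gives
    d/dx( y' / sqrt(1 + (y')^2) ) = 0  ⇒  y' / sqrt(1 + (y')^2) = const.
Hence y' is constant, so y(x) is affine.
Fitting the endpoints (-2, 5) and (8, 6):
    slope m = (6 − 5) / (8 − (-2)) = 1/10,
    intercept c = 5 − m·(-2) = 26/5.
Extremal: y(x) = (1/10) x + 26/5.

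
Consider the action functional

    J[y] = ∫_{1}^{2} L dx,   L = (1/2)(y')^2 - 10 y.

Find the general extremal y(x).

The Lagrangian is L = (1/2)(y')^2 - 10 y.
∂L/∂y = -10.
∂L/∂y' = y'.
The Euler-Lagrange equation d/dx(∂L/∂y') − ∂L/∂y = 0 becomes:
    y'' + 10 = 0
General solution: y(x) = -5 x^2 + A x + B, where A and B are arbitrary constants fixed by the endpoint conditions.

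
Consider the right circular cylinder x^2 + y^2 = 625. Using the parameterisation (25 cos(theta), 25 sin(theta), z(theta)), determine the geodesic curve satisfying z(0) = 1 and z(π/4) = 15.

Parameterise the cylinder of radius R = 25 as
    r(θ) = (25 cos θ, 25 sin θ, z(θ)).
The arc-length element is
    ds = sqrt(625 + (dz/dθ)^2) dθ,
so the Lagrangian is L = sqrt(625 + z'^2).
L depends on z' only, not on z or θ, so ∂L/∂z = 0 and
    ∂L/∂z' = z' / sqrt(625 + z'^2).
The Euler-Lagrange equation gives
    d/dθ( z' / sqrt(625 + z'^2) ) = 0,
so z' is constant. Integrating once:
    z(θ) = a θ + b,
a helix on the cylinder (a straight line when the cylinder is unrolled). The constants a, b are determined by the endpoint conditions.
With endpoint conditions z(0) = 1 and z(π/4) = 15: from z(0) = b we get b = 1, and a·π/4 + 1 = 15 gives a = 56/π, so
    z(θ) = (56/π) θ + 1.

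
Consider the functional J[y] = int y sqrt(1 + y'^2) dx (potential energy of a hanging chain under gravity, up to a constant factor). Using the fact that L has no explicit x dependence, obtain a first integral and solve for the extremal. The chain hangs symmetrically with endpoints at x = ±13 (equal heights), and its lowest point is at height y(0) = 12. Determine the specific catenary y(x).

The Lagrangian L(y, y') = y sqrt(1 + y'^2) has no explicit x dependence, so the Beltrami identity applies:
    L − y' ∂L/∂y' = C.
Compute ∂L/∂y' = y · y' / sqrt(1 + y'^2). Then
    L − y' ∂L/∂y'
    = y sqrt(1 + y'^2) − y · y'^2 / sqrt(1 + y'^2)
    = y (1 + y'^2 − y'^2) / sqrt(1 + y'^2)
    = y / sqrt(1 + y'^2) = C.
Squaring gives y^2 = C^2 (1 + y'^2), i.e.
    y'^2 = y^2 / C^2 − 1.
Separating variables,
    dy / sqrt(y^2 − C^2) = dx / C,
and integrating gives arccosh(y / C) = (x − a)/C, so
    y(x) = C cosh((x − a)/C),
the catenary. The constants C and a are fixed by the two endpoint conditions (and, for the hanging-chain problem, the length constraint selects C).
Now fit the given data. The endpoints x = ±13 are symmetric at equal height, so the catenary is even about its minimum: a = 0 and y(x) = C cosh(x/C). The lowest point is y(0) = C cosh(0) = C, and we are told y(0) = 12, so C = 12. Therefore
    y(x) = 12 cosh(x/12),
and at the endpoints
    y(±13) = 12 cosh(13/12).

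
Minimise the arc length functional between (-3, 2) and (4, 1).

Arc-length functional: J[y] = ∫ sqrt(1 + (y')^2) dx.
Lagrangian L = sqrt(1 + (y')^2) has no explicit y dependence, so ∂L/∂y = 0 and the Euler-Lagrange equation gives
    d/dx( y' / sqrt(1 + (y')^2) ) = 0  ⇒  y' / sqrt(1 + (y')^2) = const.
Hence y' is constant, so y(x) is affine.
Fitting the endpoints (-3, 2) and (4, 1):
    slope m = (1 − 2) / (4 − (-3)) = -1/7,
    intercept c = 2 − m·(-3) = 11/7.
Extremal: y(x) = (-1/7) x + 11/7.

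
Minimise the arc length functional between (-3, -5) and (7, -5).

Arc-length functional: J[y] = ∫ sqrt(1 + (y')^2) dx.
Lagrangian L = sqrt(1 + (y')^2) has no explicit y dependence, so ∂L/∂y = 0 and the Euler-Lagrange equation gives
    d/dx( y' / sqrt(1 + (y')^2) ) = 0  ⇒  y' / sqrt(1 + (y')^2) = const.
Hence y' is constant, so y(x) is affine.
Fitting the endpoints (-3, -5) and (7, -5):
    slope m = ((-5) − (-5)) / (7 − (-3)) = 0,
    intercept c = (-5) − m·(-3) = -5.
Extremal: y(x) = -5.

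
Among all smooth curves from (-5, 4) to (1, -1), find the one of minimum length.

Arc-length functional: J[y] = ∫ sqrt(1 + (y')^2) dx.
Lagrangian L = sqrt(1 + (y')^2) has no explicit y dependence, so ∂L/∂y = 0 and the Euler-Lagrange equation gives
    d/dx( y' / sqrt(1 + (y')^2) ) = 0  ⇒  y' / sqrt(1 + (y')^2) = const.
Hence y' is constant, so y(x) is affine.
Fitting the endpoints (-5, 4) and (1, -1):
    slope m = ((-1) − 4) / (1 − (-5)) = -5/6,
    intercept c = 4 − m·(-5) = -1/6.
Extremal: y(x) = (-5/6) x - 1/6.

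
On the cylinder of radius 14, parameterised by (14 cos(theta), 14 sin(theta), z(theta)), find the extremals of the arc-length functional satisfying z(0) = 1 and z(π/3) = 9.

Parameterise the cylinder of radius R = 14 as
    r(θ) = (14 cos θ, 14 sin θ, z(θ)).
The arc-length element is
    ds = sqrt(196 + (dz/dθ)^2) dθ,
so the Lagrangian is L = sqrt(196 + z'^2).
L depends on z' only, not on z or θ, so ∂L/∂z = 0 and
    ∂L/∂z' = z' / sqrt(196 + z'^2).
The Euler-Lagrange equation gives
    d/dθ( z' / sqrt(196 + z'^2) ) = 0,
so z' is constant. Integrating once:
    z(θ) = a θ + b,
a helix on the cylinder (a straight line when the cylinder is unrolled). The constants a, b are determined by the endpoint conditions.
With endpoint conditions z(0) = 1 and z(π/3) = 9: from z(0) = b we get b = 1, and a·π/3 + 1 = 9 gives a = 24/π, so
    z(θ) = (24/π) θ + 1.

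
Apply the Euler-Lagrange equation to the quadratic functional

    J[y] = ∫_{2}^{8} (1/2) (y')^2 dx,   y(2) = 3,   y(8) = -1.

The Lagrangian is L = (1/2) (y')^2.
Compute ∂L/∂y = 0, ∂L/∂y' = y'.
The Euler-Lagrange equation d/dx(∂L/∂y') − ∂L/∂y = 0 reduces to
    y'' = 0.
Its general solution is
    y(x) = A x + B,
with A, B fixed by the endpoint conditions.
Applying the endpoint conditions y(2) = 3 and y(8) = -1: solve A·2 + B = 3 and A·8 + B = -1. Subtracting gives A(8 − 2) = -1 − 3, so A = -2/3, and B = 3 − A·2 = 13/3. Therefore
    y(x) = (-2/3) x + 13/3.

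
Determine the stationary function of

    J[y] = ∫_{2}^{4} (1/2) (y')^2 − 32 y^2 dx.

The Lagrangian is L = (1/2) (y')^2 − 32 y^2.
Compute ∂L/∂y = -64y, ∂L/∂y' = y'.
The Euler-Lagrange equation d/dx(∂L/∂y') − ∂L/∂y = 0 reduces to
    y'' + 64 y = 0.
Its general solution is
    y(x) = A sin(8x) + B cos(8x),
with A, B fixed by the endpoint conditions.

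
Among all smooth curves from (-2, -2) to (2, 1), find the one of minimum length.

Arc-length functional: J[y] = ∫ sqrt(1 + (y')^2) dx.
Lagrangian L = sqrt(1 + (y')^2) has no explicit y dependence, so ∂L/∂y = 0 and the Euler-Lagrange equation gives
    d/dx( y' / sqrt(1 + (y')^2) ) = 0  ⇒  y' / sqrt(1 + (y')^2) = const.
Hence y' is constant, so y(x) is affine.
Fitting the endpoints (-2, -2) and (2, 1):
    slope m = (1 − (-2)) / (2 − (-2)) = 3/4,
    intercept c = (-2) − m·(-2) = -1/2.
Extremal: y(x) = (3/4) x - 1/2.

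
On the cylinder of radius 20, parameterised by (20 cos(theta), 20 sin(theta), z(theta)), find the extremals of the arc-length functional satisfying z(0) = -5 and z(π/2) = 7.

Parameterise the cylinder of radius R = 20 as
    r(θ) = (20 cos θ, 20 sin θ, z(θ)).
The arc-length element is
    ds = sqrt(400 + (dz/dθ)^2) dθ,
so the Lagrangian is L = sqrt(400 + z'^2).
L depends on z' only, not on z or θ, so ∂L/∂z = 0 and
    ∂L/∂z' = z' / sqrt(400 + z'^2).
The Euler-Lagrange equation gives
    d/dθ( z' / sqrt(400 + z'^2) ) = 0,
so z' is constant. Integrating once:
    z(θ) = a θ + b,
a helix on the cylinder (a straight line when the cylinder is unrolled). The constants a, b are determined by the endpoint conditions.
With endpoint conditions z(0) = -5 and z(π/2) = 7: from z(0) = b we get b = -5, and a·π/2 + -5 = 7 gives a = 24/π, so
    z(θ) = (24/π) θ − 5.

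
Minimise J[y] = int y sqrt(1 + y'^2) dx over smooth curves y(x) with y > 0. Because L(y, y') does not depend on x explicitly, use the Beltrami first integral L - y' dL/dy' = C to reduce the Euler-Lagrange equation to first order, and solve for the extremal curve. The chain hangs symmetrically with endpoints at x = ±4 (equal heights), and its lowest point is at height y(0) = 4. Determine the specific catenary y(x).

The Lagrangian L(y, y') = y sqrt(1 + y'^2) has no explicit x dependence, so the Beltrami identity applies:
    L − y' ∂L/∂y' = C.
Compute ∂L/∂y' = y · y' / sqrt(1 + y'^2). Then
    L − y' ∂L/∂y'
    = y sqrt(1 + y'^2) − y · y'^2 / sqrt(1 + y'^2)
    = y (1 + y'^2 − y'^2) / sqrt(1 + y'^2)
    = y / sqrt(1 + y'^2) = C.
Squaring gives y^2 = C^2 (1 + y'^2), i.e.
    y'^2 = y^2 / C^2 − 1.
Separating variables,
    dy / sqrt(y^2 − C^2) = dx / C,
and integrating gives arccosh(y / C) = (x − a)/C, so
    y(x) = C cosh((x − a)/C),
the catenary. The constants C and a are fixed by the two endpoint conditions (and, for the hanging-chain problem, the length constraint selects C).
Now fit the given data. The endpoints x = ±4 are symmetric at equal height, so the catenary is even about its minimum: a = 0 and y(x) = C cosh(x/C). The lowest point is y(0) = C cosh(0) = C, and we are told y(0) = 4, so C = 4. Therefore
    y(x) = 4 cosh(x/4),
and at the endpoints
    y(±4) = 4 cosh(4/4).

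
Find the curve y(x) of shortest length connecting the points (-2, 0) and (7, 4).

Arc-length functional: J[y] = ∫ sqrt(1 + (y')^2) dx.
Lagrangian L = sqrt(1 + (y')^2) has no explicit y dependence, so ∂L/∂y = 0 and the Euler-Lagrange equation gives
    d/dx( y' / sqrt(1 + (y')^2) ) = 0  ⇒  y' / sqrt(1 + (y')^2) = const.
Hence y' is constant, so y(x) is affine.
Fitting the endpoints (-2, 0) and (7, 4):
    slope m = (4 − 0) / (7 − (-2)) = 4/9,
    intercept c = 0 − m·(-2) = 8/9.
Extremal: y(x) = (4/9) x + 8/9.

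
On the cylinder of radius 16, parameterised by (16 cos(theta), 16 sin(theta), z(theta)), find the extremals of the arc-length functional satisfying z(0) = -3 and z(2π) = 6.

Parameterise the cylinder of radius R = 16 as
    r(θ) = (16 cos θ, 16 sin θ, z(θ)).
The arc-length element is
    ds = sqrt(256 + (dz/dθ)^2) dθ,
so the Lagrangian is L = sqrt(256 + z'^2).
L depends on z' only, not on z or θ, so ∂L/∂z = 0 and
    ∂L/∂z' = z' / sqrt(256 + z'^2).
The Euler-Lagrange equation gives
    d/dθ( z' / sqrt(256 + z'^2) ) = 0,
so z' is constant. Integrating once:
    z(θ) = a θ + b,
a helix on the cylinder (a straight line when the cylinder is unrolled). The constants a, b are determined by the endpoint conditions.
With endpoint conditions z(0) = -3 and z(2π) = 6: from z(0) = b we get b = -3, and a·2π + -3 = 6 gives a = 9/(2π), so
    z(θ) = (9/(2π)) θ − 3.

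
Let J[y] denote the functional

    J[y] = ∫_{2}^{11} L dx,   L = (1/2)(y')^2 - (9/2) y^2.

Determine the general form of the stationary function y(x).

The Lagrangian is L = (1/2)(y')^2 - (9/2) y^2.
∂L/∂y = -9y.
∂L/∂y' = y'.
The Euler-Lagrange equation d/dx(∂L/∂y') − ∂L/∂y = 0 becomes:
    y'' + 9 y = 0
General solution: y(x) = A sin(3x) + B cos(3x), where A and B are arbitrary constants fixed by the endpoint conditions.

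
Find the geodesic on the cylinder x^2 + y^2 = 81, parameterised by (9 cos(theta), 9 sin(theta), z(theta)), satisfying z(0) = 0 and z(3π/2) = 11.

Parameterise the cylinder of radius R = 9 as
    r(θ) = (9 cos θ, 9 sin θ, z(θ)).
The arc-length element is
    ds = sqrt(81 + (dz/dθ)^2) dθ,
so the Lagrangian is L = sqrt(81 + z'^2).
L depends on z' only, not on z or θ, so ∂L/∂z = 0 and
    ∂L/∂z' = z' / sqrt(81 + z'^2).
The Euler-Lagrange equation gives
    d/dθ( z' / sqrt(81 + z'^2) ) = 0,
so z' is constant. Integrating once:
    z(θ) = a θ + b,
a helix on the cylinder (a straight line when the cylinder is unrolled). The constants a, b are determined by the endpoint conditions.
With endpoint conditions z(0) = 0 and z(3π/2) = 11: from z(0) = b we get b = 0, and a·3π/2 + 0 = 11 gives a = 22/(3π), so
    z(θ) = (22/(3π)) θ.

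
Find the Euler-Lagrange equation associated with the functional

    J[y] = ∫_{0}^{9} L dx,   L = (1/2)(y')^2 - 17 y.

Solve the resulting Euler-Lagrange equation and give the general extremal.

The Lagrangian is L = (1/2)(y')^2 - 17 y.
∂L/∂y = -17.
∂L/∂y' = y'.
The Euler-Lagrange equation d/dx(∂L/∂y') − ∂L/∂y = 0 becomes:
    y'' + 17 = 0
General solution: y(x) = -(17/2) x^2 + A x + B, where A and B are arbitrary constants fixed by the endpoint conditions.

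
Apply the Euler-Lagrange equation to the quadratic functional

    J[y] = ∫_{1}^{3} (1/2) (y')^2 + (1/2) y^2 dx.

The Lagrangian is L = (1/2) (y')^2 + (1/2) y^2.
Compute ∂L/∂y = y, ∂L/∂y' = y'.
The Euler-Lagrange equation d/dx(∂L/∂y') − ∂L/∂y = 0 reduces to
    y'' − y = 0.
Its general solution is
    y(x) = A e^x + B e^(−x),
with A, B fixed by the endpoint conditions.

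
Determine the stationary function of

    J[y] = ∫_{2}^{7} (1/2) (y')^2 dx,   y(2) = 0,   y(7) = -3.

The Lagrangian is L = (1/2) (y')^2.
Compute ∂L/∂y = 0, ∂L/∂y' = y'.
The Euler-Lagrange equation d/dx(∂L/∂y') − ∂L/∂y = 0 reduces to
    y'' = 0.
Its general solution is
    y(x) = A x + B,
with A, B fixed by the endpoint conditions.
Applying the endpoint conditions y(2) = 0 and y(7) = -3: solve A·2 + B = 0 and A·7 + B = -3. Subtracting gives A(7 − 2) = -3 − 0, so A = -3/5, and B = 0 − A·2 = 6/5. Therefore
    y(x) = (-3/5) x + 6/5.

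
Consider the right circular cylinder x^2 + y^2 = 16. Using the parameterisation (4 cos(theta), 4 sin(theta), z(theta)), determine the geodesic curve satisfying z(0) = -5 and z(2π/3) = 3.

Parameterise the cylinder of radius R = 4 as
    r(θ) = (4 cos θ, 4 sin θ, z(θ)).
The arc-length element is
    ds = sqrt(16 + (dz/dθ)^2) dθ,
so the Lagrangian is L = sqrt(16 + z'^2).
L depends on z' only, not on z or θ, so ∂L/∂z = 0 and
    ∂L/∂z' = z' / sqrt(16 + z'^2).
The Euler-Lagrange equation gives
    d/dθ( z' / sqrt(16 + z'^2) ) = 0,
so z' is constant. Integrating once:
    z(θ) = a θ + b,
a helix on the cylinder (a straight line when the cylinder is unrolled). The constants a, b are determined by the endpoint conditions.
With endpoint conditions z(0) = -5 and z(2π/3) = 3: from z(0) = b we get b = -5, and a·2π/3 + -5 = 3 gives a = 12/π, so
    z(θ) = (12/π) θ − 5.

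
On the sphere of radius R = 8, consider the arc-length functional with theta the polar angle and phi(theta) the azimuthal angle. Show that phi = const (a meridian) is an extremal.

On the sphere of radius R = 8 with spherical coordinates (θ, φ), the induced metric is
    ds^2 = 64(dθ^2 + sin^2(θ) dφ^2).
Using θ as the parameter, the arc-length functional becomes
    J[φ] = ∫ 8 sqrt(1 + sin^2(θ) (dφ/dθ)^2) dθ.
So L = 8 sqrt(1 + sin^2(θ) φ'^2). Compute
    ∂L/∂φ = 0  (L has no explicit φ dependence),
    ∂L/∂φ' = 8 sin^2(θ) φ' / sqrt(1 + sin^2(θ) φ'^2).
For the candidate φ(θ) = c (constant), φ' = 0, so ∂L/∂φ' evaluated along the candidate vanishes, and ∂L/∂φ is identically zero. Hence
    d/dθ(∂L/∂φ') − ∂L/∂φ = 0
is satisfied. Therefore meridians φ = const are extremals of arc length — they are geodesics on the sphere.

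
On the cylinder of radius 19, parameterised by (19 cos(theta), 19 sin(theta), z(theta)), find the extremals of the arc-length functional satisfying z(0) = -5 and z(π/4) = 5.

Parameterise the cylinder of radius R = 19 as
    r(θ) = (19 cos θ, 19 sin θ, z(θ)).
The arc-length element is
    ds = sqrt(361 + (dz/dθ)^2) dθ,
so the Lagrangian is L = sqrt(361 + z'^2).
L depends on z' only, not on z or θ, so ∂L/∂z = 0 and
    ∂L/∂z' = z' / sqrt(361 + z'^2).
The Euler-Lagrange equation gives
    d/dθ( z' / sqrt(361 + z'^2) ) = 0,
so z' is constant. Integrating once:
    z(θ) = a θ + b,
a helix on the cylinder (a straight line when the cylinder is unrolled). The constants a, b are determined by the endpoint conditions.
With endpoint conditions z(0) = -5 and z(π/4) = 5: from z(0) = b we get b = -5, and a·π/4 + -5 = 5 gives a = 40/π, so
    z(θ) = (40/π) θ − 5.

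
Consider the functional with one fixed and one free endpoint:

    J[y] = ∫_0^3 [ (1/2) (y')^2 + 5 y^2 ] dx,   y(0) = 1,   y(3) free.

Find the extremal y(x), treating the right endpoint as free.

The Lagrangian L = (1/2) (y')^2 + 5 y^2 gives
    ∂L/∂y = 10 y,   ∂L/∂y' = y'.
Euler-Lagrange: y'' − 10 y = 0.
With k = sqrt(10), the general solution is
    y(x) = A cosh(sqrt(10) x) + B sinh(sqrt(10) x).
Fixed left endpoint y(0) = 1 ⇒ A = 1.
The right endpoint x = 3 is free, so the natural (transversality) condition is ∂L/∂y' |_{x=3} = 0, i.e. y'(3) = 0.
Compute y'(x) = A k sinh(k x) + B k cosh(k x), so
    y'(3) = A k sinh(k·3) + B k cosh(k·3) = 0
    ⇒ B = −A tanh(k·3) = − tanh(sqrt(10)·3).
Therefore the extremal is
    y(x) = cosh(sqrt(10) x) − tanh(sqrt(10)·3) sinh(sqrt(10) x).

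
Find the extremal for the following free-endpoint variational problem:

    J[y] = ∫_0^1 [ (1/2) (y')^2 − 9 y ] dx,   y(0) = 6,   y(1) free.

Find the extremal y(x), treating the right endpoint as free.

The Lagrangian L = (1/2) (y')^2 − 9 y gives
    ∂L/∂y = −9,   ∂L/∂y' = y'.
Euler-Lagrange: d/dx(y') − (−9) = 0, i.e. y'' + 9 = 0, so
    y(x) = −(9/2) x^2 + C1 x + C2.
Fixed left endpoint y(0) = 6 ⇒ C2 = 6.
The right endpoint x = 1 is free, so the natural (transversality) condition is ∂L/∂y' |_{x=1} = 0, i.e. y'(1) = 0.
Compute y'(x) = −9 x + C1, so y'(1) = −9 + C1 = 0 ⇒ C1 = 9.
Therefore the extremal is
    y(x) = −(9/2) x^2 + 9 x + 6.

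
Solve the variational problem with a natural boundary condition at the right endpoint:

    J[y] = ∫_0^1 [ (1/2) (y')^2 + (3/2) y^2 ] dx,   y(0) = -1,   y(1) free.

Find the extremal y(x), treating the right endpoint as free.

The Lagrangian L = (1/2) (y')^2 + (3/2) y^2 gives
    ∂L/∂y = 3 y,   ∂L/∂y' = y'.
Euler-Lagrange: y'' − 3 y = 0.
With k = sqrt(3), the general solution is
    y(x) = A cosh(sqrt(3) x) + B sinh(sqrt(3) x).
Fixed left endpoint y(0) = -1 ⇒ A = -1.
The right endpoint x = 1 is free, so the natural (transversality) condition is ∂L/∂y' |_{x=1} = 0, i.e. y'(1) = 0.
Compute y'(x) = A k sinh(k x) + B k cosh(k x), so
    y'(1) = A k sinh(k·1) + B k cosh(k·1) = 0
    ⇒ B = −A tanh(k·1) = tanh(sqrt(3)·1).
Therefore the extremal is
    y(x) = −cosh(sqrt(3) x) + tanh(sqrt(3)·1) sinh(sqrt(3) x).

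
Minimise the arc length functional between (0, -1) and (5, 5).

Arc-length functional: J[y] = ∫ sqrt(1 + (y')^2) dx.
Lagrangian L = sqrt(1 + (y')^2) has no explicit y dependence, so ∂L/∂y = 0 and the Euler-Lagrange equation gives
    d/dx( y' / sqrt(1 + (y')^2) ) = 0  ⇒  y' / sqrt(1 + (y')^2) = const.
Hence y' is constant, so y(x) is affine.
Fitting the endpoints (0, -1) and (5, 5):
    slope m = (5 − (-1)) / (5 − 0) = 6/5,
    intercept c = (-1) − m·0 = -1.
Extremal: y(x) = (6/5) x - 1.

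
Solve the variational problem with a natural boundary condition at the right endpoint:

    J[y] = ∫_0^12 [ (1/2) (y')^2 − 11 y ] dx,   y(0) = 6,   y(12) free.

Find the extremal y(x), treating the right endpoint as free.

The Lagrangian L = (1/2) (y')^2 − 11 y gives
    ∂L/∂y = −11,   ∂L/∂y' = y'.
Euler-Lagrange: d/dx(y') − (−11) = 0, i.e. y'' + 11 = 0, so
    y(x) = −(11/2) x^2 + C1 x + C2.
Fixed left endpoint y(0) = 6 ⇒ C2 = 6.
The right endpoint x = 12 is free, so the natural (transversality) condition is ∂L/∂y' |_{x=12} = 0, i.e. y'(12) = 0.
Compute y'(x) = −11 x + C1, so y'(12) = −132 + C1 = 0 ⇒ C1 = 132.
Therefore the extremal is
    y(x) = −(11/2) x^2 + 132 x + 6.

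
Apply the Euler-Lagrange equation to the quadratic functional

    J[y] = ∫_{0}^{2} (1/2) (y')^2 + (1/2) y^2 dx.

The Lagrangian is L = (1/2) (y')^2 + (1/2) y^2.
Compute ∂L/∂y = y, ∂L/∂y' = y'.
The Euler-Lagrange equation d/dx(∂L/∂y') − ∂L/∂y = 0 reduces to
    y'' − y = 0.
Its general solution is
    y(x) = A e^x + B e^(−x),
with A, B fixed by the endpoint conditions.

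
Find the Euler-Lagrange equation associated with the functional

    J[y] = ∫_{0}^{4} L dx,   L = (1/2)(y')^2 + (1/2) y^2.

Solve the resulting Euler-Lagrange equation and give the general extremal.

The Lagrangian is L = (1/2)(y')^2 + (1/2) y^2.
∂L/∂y = y.
∂L/∂y' = y'.
The Euler-Lagrange equation d/dx(∂L/∂y') − ∂L/∂y = 0 becomes:
    y'' - y = 0
General solution: y(x) = A e^x + B e^(-x), where A and B are arbitrary constants fixed by the endpoint conditions.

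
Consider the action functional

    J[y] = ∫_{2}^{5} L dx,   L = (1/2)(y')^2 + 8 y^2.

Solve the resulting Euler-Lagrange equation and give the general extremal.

The Lagrangian is L = (1/2)(y')^2 + 8 y^2.
∂L/∂y = 16y.
∂L/∂y' = y'.
The Euler-Lagrange equation d/dx(∂L/∂y') − ∂L/∂y = 0 becomes:
    y'' - 16 y = 0
General solution: y(x) = A e^(4x) + B e^(-4x), where A and B are arbitrary constants fixed by the endpoint conditions.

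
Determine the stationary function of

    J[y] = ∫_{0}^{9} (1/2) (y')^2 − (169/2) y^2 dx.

The Lagrangian is L = (1/2) (y')^2 − (169/2) y^2.
Compute ∂L/∂y = -169y, ∂L/∂y' = y'.
The Euler-Lagrange equation d/dx(∂L/∂y') − ∂L/∂y = 0 reduces to
    y'' + 169 y = 0.
Its general solution is
    y(x) = A sin(13x) + B cos(13x),
with A, B fixed by the endpoint conditions.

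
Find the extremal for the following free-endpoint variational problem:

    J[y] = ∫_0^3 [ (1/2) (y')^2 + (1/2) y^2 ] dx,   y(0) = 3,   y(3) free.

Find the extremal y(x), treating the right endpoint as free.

The Lagrangian L = (1/2) (y')^2 + (1/2) y^2 gives
    ∂L/∂y = 1 y,   ∂L/∂y' = y'.
Euler-Lagrange: y'' − y = 0.
With k = 1, the general solution is
    y(x) = A cosh(x) + B sinh(x).
Fixed left endpoint y(0) = 3 ⇒ A = 3.
The right endpoint x = 3 is free, so the natural (transversality) condition is ∂L/∂y' |_{x=3} = 0, i.e. y'(3) = 0.
Compute y'(x) = A k sinh(k x) + B k cosh(k x), so
    y'(3) = A k sinh(k·3) + B k cosh(k·3) = 0
    ⇒ B = −A tanh(k·3) = − 3 tanh(1·3).
Therefore the extremal is
    y(x) = 3 cosh(1 x) − 3 tanh(1·3) sinh(1 x).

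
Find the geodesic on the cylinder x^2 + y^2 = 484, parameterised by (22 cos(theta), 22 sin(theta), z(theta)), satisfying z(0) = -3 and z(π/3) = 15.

Parameterise the cylinder of radius R = 22 as
    r(θ) = (22 cos θ, 22 sin θ, z(θ)).
The arc-length element is
    ds = sqrt(484 + (dz/dθ)^2) dθ,
so the Lagrangian is L = sqrt(484 + z'^2).
L depends on z' only, not on z or θ, so ∂L/∂z = 0 and
    ∂L/∂z' = z' / sqrt(484 + z'^2).
The Euler-Lagrange equation gives
    d/dθ( z' / sqrt(484 + z'^2) ) = 0,
so z' is constant. Integrating once:
    z(θ) = a θ + b,
a helix on the cylinder (a straight line when the cylinder is unrolled). The constants a, b are determined by the endpoint conditions.
With endpoint conditions z(0) = -3 and z(π/3) = 15: from z(0) = b we get b = -3, and a·π/3 + -3 = 15 gives a = 54/π, so
    z(θ) = (54/π) θ − 3.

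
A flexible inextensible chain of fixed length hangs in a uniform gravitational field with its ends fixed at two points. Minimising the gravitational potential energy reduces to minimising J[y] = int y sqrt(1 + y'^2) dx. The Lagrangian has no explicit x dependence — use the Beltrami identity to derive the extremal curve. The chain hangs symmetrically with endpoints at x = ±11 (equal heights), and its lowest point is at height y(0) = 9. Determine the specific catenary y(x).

The Lagrangian L(y, y') = y sqrt(1 + y'^2) has no explicit x dependence, so the Beltrami identity applies:
    L − y' ∂L/∂y' = C.
Compute ∂L/∂y' = y · y' / sqrt(1 + y'^2). Then
    L − y' ∂L/∂y'
    = y sqrt(1 + y'^2) − y · y'^2 / sqrt(1 + y'^2)
    = y (1 + y'^2 − y'^2) / sqrt(1 + y'^2)
    = y / sqrt(1 + y'^2) = C.
Squaring gives y^2 = C^2 (1 + y'^2), i.e.
    y'^2 = y^2 / C^2 − 1.
Separating variables,
    dy / sqrt(y^2 − C^2) = dx / C,
and integrating gives arccosh(y / C) = (x − a)/C, so
    y(x) = C cosh((x − a)/C),
the catenary. The constants C and a are fixed by the two endpoint conditions (and, for the hanging-chain problem, the length constraint selects C).
Now fit the given data. The endpoints x = ±11 are symmetric at equal height, so the catenary is even about its minimum: a = 0 and y(x) = C cosh(x/C). The lowest point is y(0) = C cosh(0) = C, and we are told y(0) = 9, so C = 9. Therefore
    y(x) = 9 cosh(x/9),
and at the endpoints
    y(±11) = 9 cosh(11/9).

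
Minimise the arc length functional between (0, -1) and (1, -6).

Arc-length functional: J[y] = ∫ sqrt(1 + (y')^2) dx.
Lagrangian L = sqrt(1 + (y')^2) has no explicit y dependence, so ∂L/∂y = 0 and the Euler-Lagrange equation gives
    d/dx( y' / sqrt(1 + (y')^2) ) = 0  ⇒  y' / sqrt(1 + (y')^2) = const.
Hence y' is constant, so y(x) is affine.
Fitting the endpoints (0, -1) and (1, -6):
    slope m = ((-6) − (-1)) / (1 − 0) = -5,
    intercept c = (-1) − m·0 = -1.
Extremal: y(x) = -5 x - 1.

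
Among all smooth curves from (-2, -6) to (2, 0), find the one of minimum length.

Arc-length functional: J[y] = ∫ sqrt(1 + (y')^2) dx.
Lagrangian L = sqrt(1 + (y')^2) has no explicit y dependence, so ∂L/∂y = 0 and the Euler-Lagrange equation gives
    d/dx( y' / sqrt(1 + (y')^2) ) = 0  ⇒  y' / sqrt(1 + (y')^2) = const.
Hence y' is constant, so y(x) is affine.
Fitting the endpoints (-2, -6) and (2, 0):
    slope m = (0 − (-6)) / (2 − (-2)) = 3/2,
    intercept c = (-6) − m·(-2) = -3.
Extremal: y(x) = (3/2) x - 3.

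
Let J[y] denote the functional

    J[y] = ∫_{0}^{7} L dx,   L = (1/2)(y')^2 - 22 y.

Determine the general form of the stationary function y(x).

The Lagrangian is L = (1/2)(y')^2 - 22 y.
∂L/∂y = -22.
∂L/∂y' = y'.
The Euler-Lagrange equation d/dx(∂L/∂y') − ∂L/∂y = 0 becomes:
    y'' + 22 = 0
General solution: y(x) = -11 x^2 + A x + B, where A and B are arbitrary constants fixed by the endpoint conditions.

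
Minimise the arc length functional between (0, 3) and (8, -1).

Arc-length functional: J[y] = ∫ sqrt(1 + (y')^2) dx.
Lagrangian L = sqrt(1 + (y')^2) has no explicit y dependence, so ∂L/∂y = 0 and the Euler-Lagrange equation gives
    d/dx( y' / sqrt(1 + (y')^2) ) = 0  ⇒  y' / sqrt(1 + (y')^2) = const.
Hence y' is constant, so y(x) is affine.
Fitting the endpoints (0, 3) and (8, -1):
    slope m = ((-1) − 3) / (8 − 0) = -1/2,
    intercept c = 3 − m·0 = 3.
Extremal: y(x) = (-1/2) x + 3.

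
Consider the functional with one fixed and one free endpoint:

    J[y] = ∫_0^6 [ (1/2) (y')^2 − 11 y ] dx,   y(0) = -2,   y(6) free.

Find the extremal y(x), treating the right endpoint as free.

The Lagrangian L = (1/2) (y')^2 − 11 y gives
    ∂L/∂y = −11,   ∂L/∂y' = y'.
Euler-Lagrange: d/dx(y') − (−11) = 0, i.e. y'' + 11 = 0, so
    y(x) = −(11/2) x^2 + C1 x + C2.
Fixed left endpoint y(0) = -2 ⇒ C2 = -2.
The right endpoint x = 6 is free, so the natural (transversality) condition is ∂L/∂y' |_{x=6} = 0, i.e. y'(6) = 0.
Compute y'(x) = −11 x + C1, so y'(6) = −66 + C1 = 0 ⇒ C1 = 66.
Therefore the extremal is
    y(x) = −(11/2) x^2 + 66 x − 2.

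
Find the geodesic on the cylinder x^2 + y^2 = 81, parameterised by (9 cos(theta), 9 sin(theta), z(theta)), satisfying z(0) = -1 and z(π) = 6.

Parameterise the cylinder of radius R = 9 as
    r(θ) = (9 cos θ, 9 sin θ, z(θ)).
The arc-length element is
    ds = sqrt(81 + (dz/dθ)^2) dθ,
so the Lagrangian is L = sqrt(81 + z'^2).
L depends on z' only, not on z or θ, so ∂L/∂z = 0 and
    ∂L/∂z' = z' / sqrt(81 + z'^2).
The Euler-Lagrange equation gives
    d/dθ( z' / sqrt(81 + z'^2) ) = 0,
so z' is constant. Integrating once:
    z(θ) = a θ + b,
a helix on the cylinder (a straight line when the cylinder is unrolled). The constants a, b are determined by the endpoint conditions.
With endpoint conditions z(0) = -1 and z(π) = 6: from z(0) = b we get b = -1, and a·π + -1 = 6 gives a = 7/π, so
    z(θ) = (7/π) θ − 1.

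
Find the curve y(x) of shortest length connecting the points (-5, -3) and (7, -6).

Arc-length functional: J[y] = ∫ sqrt(1 + (y')^2) dx.
Lagrangian L = sqrt(1 + (y')^2) has no explicit y dependence, so ∂L/∂y = 0 and the Euler-Lagrange equation gives
    d/dx( y' / sqrt(1 + (y')^2) ) = 0  ⇒  y' / sqrt(1 + (y')^2) = const.
Hence y' is constant, so y(x) is affine.
Fitting the endpoints (-5, -3) and (7, -6):
    slope m = ((-6) − (-3)) / (7 − (-5)) = -1/4,
    intercept c = (-3) − m·(-5) = -17/4.
Extremal: y(x) = (-1/4) x - 17/4.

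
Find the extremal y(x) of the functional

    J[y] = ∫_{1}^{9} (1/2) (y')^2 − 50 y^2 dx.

The Lagrangian is L = (1/2) (y')^2 − 50 y^2.
Compute ∂L/∂y = -100y, ∂L/∂y' = y'.
The Euler-Lagrange equation d/dx(∂L/∂y') − ∂L/∂y = 0 reduces to
    y'' + 100 y = 0.
Its general solution is
    y(x) = A sin(10x) + B cos(10x),
with A, B fixed by the endpoint conditions.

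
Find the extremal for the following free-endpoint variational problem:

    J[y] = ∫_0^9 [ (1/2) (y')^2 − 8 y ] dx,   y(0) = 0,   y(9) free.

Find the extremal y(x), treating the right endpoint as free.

The Lagrangian L = (1/2) (y')^2 − 8 y gives
    ∂L/∂y = −8,   ∂L/∂y' = y'.
Euler-Lagrange: d/dx(y') − (−8) = 0, i.e. y'' + 8 = 0, so
    y(x) = −(8/2) x^2 + C1 x + C2.
Fixed left endpoint y(0) = 0 ⇒ C2 = 0.
The right endpoint x = 9 is free, so the natural (transversality) condition is ∂L/∂y' |_{x=9} = 0, i.e. y'(9) = 0.
Compute y'(x) = −8 x + C1, so y'(9) = −72 + C1 = 0 ⇒ C1 = 72.
Therefore the extremal is
    y(x) = −4 x^2 + 72 x.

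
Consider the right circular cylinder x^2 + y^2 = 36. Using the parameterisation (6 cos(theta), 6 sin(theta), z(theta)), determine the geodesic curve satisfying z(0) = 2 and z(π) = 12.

Parameterise the cylinder of radius R = 6 as
    r(θ) = (6 cos θ, 6 sin θ, z(θ)).
The arc-length element is
    ds = sqrt(36 + (dz/dθ)^2) dθ,
so the Lagrangian is L = sqrt(36 + z'^2).
L depends on z' only, not on z or θ, so ∂L/∂z = 0 and
    ∂L/∂z' = z' / sqrt(36 + z'^2).
The Euler-Lagrange equation gives
    d/dθ( z' / sqrt(36 + z'^2) ) = 0,
so z' is constant. Integrating once:
    z(θ) = a θ + b,
a helix on the cylinder (a straight line when the cylinder is unrolled). The constants a, b are determined by the endpoint conditions.
With endpoint conditions z(0) = 2 and z(π) = 12: from z(0) = b we get b = 2, and a·π + 2 = 12 gives a = 10/π, so
    z(θ) = (10/π) θ + 2.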